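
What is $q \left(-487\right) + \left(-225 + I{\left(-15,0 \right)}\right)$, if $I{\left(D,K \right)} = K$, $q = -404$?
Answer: $196523$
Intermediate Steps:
$q \left(-487\right) + \left(-225 + I{\left(-15,0 \right)}\right) = \left(-404\right) \left(-487\right) + \left(-225 + 0\right) = 196748 - 225 = 196523$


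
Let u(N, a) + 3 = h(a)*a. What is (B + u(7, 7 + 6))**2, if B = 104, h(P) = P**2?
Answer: 5280804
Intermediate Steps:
u(N, a) = -3 + a**3 (u(N, a) = -3 + a**2*a = -3 + a**3)
(B + u(7, 7 + 6))**2 = (104 + (-3 + (7 + 6)**3))**2 = (104 + (-3 + 13**3))**2 = (104 + (-3 + 2197))**2 = (104 + 2194)**2 = 2298**2 = 5280804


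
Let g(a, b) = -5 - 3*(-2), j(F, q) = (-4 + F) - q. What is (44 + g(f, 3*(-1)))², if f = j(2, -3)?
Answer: 2025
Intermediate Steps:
j(F, q) = -4 + F - q
f = 1 (f = -4 + 2 - 1*(-3) = -4 + 2 + 3 = 1)
g(a, b) = 1 (g(a, b) = -5 + 6 = 1)
(44 + g(f, 3*(-1)))² = (44 + 1)² = 45² = 2025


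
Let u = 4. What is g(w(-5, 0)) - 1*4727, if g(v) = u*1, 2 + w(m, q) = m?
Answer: -4723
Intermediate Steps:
w(m, q) = -2 + m
g(v) = 4 (g(v) = 4*1 = 4)
g(w(-5, 0)) - 1*4727 = 4 - 1*4727 = 4 - 4727 = -4723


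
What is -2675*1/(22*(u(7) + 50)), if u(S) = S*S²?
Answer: -2675/8646 ≈ -0.30939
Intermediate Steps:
u(S) = S³
-2675*1/(22*(u(7) + 50)) = -2675*1/(22*(7³ + 50)) = -2675*1/(22*(343 + 50)) = -2675/(22*393) = -2675/8646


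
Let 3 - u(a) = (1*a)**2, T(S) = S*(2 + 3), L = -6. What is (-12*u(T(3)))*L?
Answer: -15984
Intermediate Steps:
T(S) = 5*S (T(S) = S*5 = 5*S)
u(a) = 3 - a**2 (u(a) = 3 - (1*a)**2 = 3 - a**2)
(-12*u(T(3)))*L = -12*(3 - (5*3)**2)*(-6) = -12*(3 - 1*15**2)*(-6) = -12*(3 - 1*225)*(-6) = -12*(3 - 225)*(-6) = -12*(-222)*(-6) = 2664*(-6) = -15984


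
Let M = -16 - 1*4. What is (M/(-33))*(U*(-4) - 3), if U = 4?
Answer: -380/33 ≈ -11.515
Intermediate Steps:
M = -20 (M = -16 - 4 = -20)
(M/(-33))*(U*(-4) - 3) = (-20/(-33))*(4*(-4) - 3) = (-20*(-1/33))*(-16 - 3) = (20/33)*(-19) = -380/33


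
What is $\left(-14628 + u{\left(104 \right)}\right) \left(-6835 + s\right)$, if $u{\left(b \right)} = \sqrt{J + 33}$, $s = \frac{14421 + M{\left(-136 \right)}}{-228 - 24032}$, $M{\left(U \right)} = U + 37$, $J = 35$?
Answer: $\frac{606445510254}{6065} - \frac{82915711 \sqrt{17}}{6065} \approx 9.9935 \cdot 10^{7}$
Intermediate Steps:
$M{\left(U \right)} = 37 + U$
$s = - \frac{7161}{12130}$ ($s = \frac{14421 + \left(37 - 136\right)}{-228 - 24032} = \frac{14421 - 99}{-24260} = 14322 \left(- \frac{1}{24260}\right) = - \frac{7161}{12130} \approx -0.59035$)
$u{\left(b \right)} = 2 \sqrt{17}$ ($u{\left(b \right)} = \sqrt{35 + 33} = \sqrt{68} = 2 \sqrt{17}$)
$\left(-14628 + u{\left(104 \right)}\right) \left(-6835 + s\right) = \left(-14628 + 2 \sqrt{17}\right) \left(-6835 - \frac{7161}{12130}\right) = \left(-14628 + 2 \sqrt{17}\right) \left(- \frac{82915711}{12130}\right) = \frac{606445510254}{6065} - \frac{82915711 \sqrt{17}}{6065}$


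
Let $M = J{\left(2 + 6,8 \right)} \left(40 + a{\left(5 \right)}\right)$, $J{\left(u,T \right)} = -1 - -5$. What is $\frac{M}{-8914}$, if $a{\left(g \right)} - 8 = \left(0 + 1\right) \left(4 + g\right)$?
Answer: $- \frac{114}{4457} \approx -0.025578$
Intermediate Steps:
$J{\left(u,T \right)} = 4$ ($J{\left(u,T \right)} = -1 + 5 = 4$)
$a{\left(g \right)} = 12 + g$ ($a{\left(g \right)} = 8 + \left(0 + 1\right) \left(4 + g\right) = 8 + 1 \left(4 + g\right) = 8 + \left(4 + g\right) = 12 + g$)
$M = 228$ ($M = 4 \left(40 + \left(12 + 5\right)\right) = 4 \left(40 + 17\right) = 4 \cdot 57 = 228$)
$\frac{M}{-8914} = \frac{228}{-8914} = 228 \left(- \frac{1}{8914}\right) = - \frac{114}{4457}$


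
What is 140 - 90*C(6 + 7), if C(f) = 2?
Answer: -40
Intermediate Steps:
140 - 90*C(6 + 7) = 140 - 90*2 = 140 - 180 = -40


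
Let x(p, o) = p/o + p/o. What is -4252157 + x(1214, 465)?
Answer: -1977250577/465 ≈ -4.2522e+6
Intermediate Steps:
x(p, o) = 2*p/o
-4252157 + x(1214, 465) = -4252157 + 2*1214/465 = -4252157 + 2*1214*(1/465) = -4252157 + 2428/465 = -1977250577/465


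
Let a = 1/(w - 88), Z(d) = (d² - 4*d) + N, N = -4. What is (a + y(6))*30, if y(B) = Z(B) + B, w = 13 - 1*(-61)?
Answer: 2925/7 ≈ 417.86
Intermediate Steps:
Z(d) = -4 + d² - 4*d (Z(d) = (d² - 4*d) - 4 = -4 + d² - 4*d)
w = 74 (w = 13 + 61 = 74)
a = -1/14 (a = 1/(74 - 88) = 1/(-14) = -1/14 ≈ -0.071429)
y(B) = -4 + B² - 3*B (y(B) = (-4 + B² - 4*B) + B = -4 + B² - 3*B)
(a + y(6))*30 = (-1/14 + (-4 + 6² - 3*6))*30 = (-1/14 + (-4 + 36 - 18))*30 = (-1/14 + 14)*30 = (195/14)*30 = 2925/7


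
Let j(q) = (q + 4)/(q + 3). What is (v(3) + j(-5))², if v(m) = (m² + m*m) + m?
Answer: 1849/4 ≈ 462.25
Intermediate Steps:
j(q) = (4 + q)/(3 + q)
v(m) = m + 2*m² (v(m) = (m² + m²) + m = 2*m² + m = m + 2*m²)
(v(3) + j(-5))² = (3*(1 + 2*3) + (4 - 5)/(3 - 5))² = (3*(1 + 6) - 1/(-2))² = (3*7 - ½*(-1))² = (21 + ½)² = (43/2)² = 1849/4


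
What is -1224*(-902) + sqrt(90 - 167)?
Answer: 1104048 + I*sqrt(77) ≈ 1.104e+6 + 8.775*I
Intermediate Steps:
-1224*(-902) + sqrt(90 - 167) = 1104048 + sqrt(-77) = 1104048 + I*sqrt(77)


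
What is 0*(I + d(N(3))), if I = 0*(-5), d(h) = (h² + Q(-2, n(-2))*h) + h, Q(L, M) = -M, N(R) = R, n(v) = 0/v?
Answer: 0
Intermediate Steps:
n(v) = 0
d(h) = h + h² (d(h) = (h² + (-1*0)*h) + h = (h² + 0*h) + h = (h² + 0) + h = h² + h = h + h²)
I = 0
0*(I + d(N(3))) = 0*(0 + 3*(1 + 3)) = 0*(0 + 3*4) = 0*(0 + 12) = 0*12 = 0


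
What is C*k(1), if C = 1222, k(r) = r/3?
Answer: 1222/3 ≈ 407.33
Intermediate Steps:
k(r) = r/3 (k(r) = r*(⅓) = r/3)
C*k(1) = 1222*((⅓)*1) = 1222*(⅓) = 1222/3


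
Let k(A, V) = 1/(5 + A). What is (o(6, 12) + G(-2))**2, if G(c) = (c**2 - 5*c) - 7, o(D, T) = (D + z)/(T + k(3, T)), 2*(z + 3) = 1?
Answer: 499849/9409 ≈ 53.125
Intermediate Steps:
z = -5/2 (z = -3 + (1/2)*1 = -3 + 1/2 = -5/2 ≈ -2.5000)
o(D, T) = (-5/2 + D)/(1/8 + T) (o(D, T) = (D - 5/2)/(T + 1/(5 + 3)) = (-5/2 + D)/(T + 1/8) = (-5/2 + D)/(1/8 + T))
G(c) = -7 + c**2 - 5*c
(o(6, 12) + G(-2))**2 = (4*(-5 + 2*6)/(1 + 8*12) + (-7 + (-2)**2 - 5*(-2)))**2 = (4*(-5 + 12)/(1 + 96) + (-7 + 4 + 10))**2 = (4*7/97 + 7)**2 = (4*(1/97)*7 + 7)**2 = (28/97 + 7)**2 = (707/97)**2 = 499849/9409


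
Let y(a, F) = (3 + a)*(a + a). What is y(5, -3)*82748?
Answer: 6619840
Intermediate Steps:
y(a, F) = 2*a*(3 + a) (y(a, F) = (3 + a)*(2*a) = 2*a*(3 + a))
y(5, -3)*82748 = (2*5*(3 + 5))*82748 = (2*5*8)*82748 = 80*82748 = 6619840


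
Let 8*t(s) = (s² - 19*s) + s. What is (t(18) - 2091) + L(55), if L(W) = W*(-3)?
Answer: -2256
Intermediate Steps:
t(s) = -9*s/4 + s²/8 (t(s) = ((s² - 19*s) + s)/8 = (s² - 18*s)/8 = -9*s/4 + s²/8)
L(W) = -3*W
(t(18) - 2091) + L(55) = ((⅛)*18*(-18 + 18) - 2091) - 3*55 = ((⅛)*18*0 - 2091) - 165 = (0 - 2091) - 165 = -2091 - 165 = -2256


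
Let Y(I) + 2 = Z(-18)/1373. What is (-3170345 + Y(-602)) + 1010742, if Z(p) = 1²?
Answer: -2965137664/1373 ≈ -2.1596e+6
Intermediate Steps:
Z(p) = 1
Y(I) = -2745/1373 (Y(I) = -2 + 1/1373 = -2745/1373)
(-3170345 + Y(-602)) + 1010742 = (-3170345 - 2745/1373) + 1010742 = -4352886430/1373 + 1010742 = -2965137664/1373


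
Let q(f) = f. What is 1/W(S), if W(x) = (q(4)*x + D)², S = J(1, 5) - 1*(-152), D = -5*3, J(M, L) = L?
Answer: 1/375769 ≈ 2.6612e-6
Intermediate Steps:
D = -15
S = 157 (S = 5 - 1*(-152) = 5 + 152 = 157)
W(x) = (-15 + 4*x)² (W(x) = (4*x - 15)² = (-15 + 4*x)²)
1/W(S) = 1/((-15 + 4*157)²) = 1/((-15 + 628)²) = 1/(613²) = 1/375769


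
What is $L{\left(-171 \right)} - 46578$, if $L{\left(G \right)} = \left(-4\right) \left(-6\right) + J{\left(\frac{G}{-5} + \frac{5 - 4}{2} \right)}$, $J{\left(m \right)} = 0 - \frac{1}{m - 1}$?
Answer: $- \frac{15688708}{337} \approx -46554.0$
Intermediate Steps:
$J{\left(m \right)} = - \frac{1}{-1 + m}$ ($J{\left(m \right)} = 0 - \frac{1}{-1 + m} = - \frac{1}{-1 + m}$)
$L{\left(G \right)} = 24 - \frac{1}{- \frac{1}{2} - \frac{G}{5}}$ ($L{\left(G \right)} = \left(-4\right) \left(-6\right) - \frac{1}{-1 + \left(\frac{G}{-5} + \frac{5 - 4}{2}\right)} = 24 - \frac{1}{-1 + \left(G \left(- \frac{1}{5}\right) + 1 \cdot \frac{1}{2}\right)} = 24 - \frac{1}{-1 - \left(- \frac{1}{2} + \frac{G}{5}\right)} = 24 - \frac{1}{- \frac{1}{2} - \frac{G}{5}}$)
$L{\left(-171 \right)} - 46578 = \frac{2 \left(65 + 24 \left(-171\right)\right)}{5 + 2 \left(-171\right)} - 46578 = \frac{2 \left(65 - 4104\right)}{5 - 342} - 46578 = 2 \frac{1}{-337} \left(-4039\right) - 46578 = 2 \left(- \frac{1}{337}\right) \left(-4039\right) - 46578 = \frac{8078}{337} - 46578 = - \frac{15688708}{337}$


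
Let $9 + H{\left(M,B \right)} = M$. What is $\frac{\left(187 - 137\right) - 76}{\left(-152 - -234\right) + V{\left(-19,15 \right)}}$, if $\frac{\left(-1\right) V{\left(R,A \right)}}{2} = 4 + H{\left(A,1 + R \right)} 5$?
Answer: $- \frac{13}{7} \approx -1.8571$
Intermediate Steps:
$H{\left(M,B \right)} = -9 + M$
$V{\left(R,A \right)} = 82 - 10 A$ ($V{\left(R,A \right)} = - 2 \left(4 + \left(-9 + A\right) 5\right) = - 2 \left(4 + \left(-45 + 5 A\right)\right) = - 2 \left(-41 + 5 A\right) = 82 - 10 A$)
$\frac{\left(187 - 137\right) - 76}{\left(-152 - -234\right) + V{\left(-19,15 \right)}} = \frac{\left(187 - 137\right) - 76}{\left(-152 - -234\right) + \left(82 - 150\right)} = \frac{50 - 76}{\left(-152 + 234\right) + \left(82 - 150\right)} = - \frac{26}{82 - 68} = - \frac{26}{14} = \left(-26\right) \frac{1}{14} = - \frac{13}{7}$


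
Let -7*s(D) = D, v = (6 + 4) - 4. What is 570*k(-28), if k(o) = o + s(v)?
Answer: -115140/7 ≈ -16449.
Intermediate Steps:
v = 6 (v = 10 - 4 = 6)
s(D) = -D/7
k(o) = -6/7 + o (k(o) = o - ⅐*6 = o - 6/7 = -6/7 + o)
570*k(-28) = 570*(-6/7 - 28) = 570*(-202/7) = -115140/7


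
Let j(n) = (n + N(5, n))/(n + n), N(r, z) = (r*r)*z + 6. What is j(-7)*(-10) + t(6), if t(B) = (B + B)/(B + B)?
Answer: -873/7 ≈ -124.71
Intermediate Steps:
N(r, z) = 6 + z*r**2 (N(r, z) = r**2*z + 6 = z*r**2 + 6 = 6 + z*r**2)
j(n) = (6 + 26*n)/(2*n) (j(n) = (n + (6 + n*5**2))/(n + n) = (n + (6 + n*25))/((2*n)) = (n + (6 + 25*n))*(1/(2*n)) = (6 + 26*n)*(1/(2*n)) = (6 + 26*n)/(2*n))
t(B) = 1 (t(B) = (2*B)/((2*B)) = (2*B)*(1/(2*B)) = 1)
j(-7)*(-10) + t(6) = (13 + 3/(-7))*(-10) + 1 = (13 + 3*(-1/7))*(-10) + 1 = (13 - 3/7)*(-10) + 1 = (88/7)*(-10) + 1 = -880/7 + 1 = -873/7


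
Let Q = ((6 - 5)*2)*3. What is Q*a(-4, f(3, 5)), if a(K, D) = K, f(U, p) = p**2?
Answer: -24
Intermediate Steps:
Q = 6 (Q = (1*2)*3 = 2*3 = 6)
Q*a(-4, f(3, 5)) = 6*(-4) = -24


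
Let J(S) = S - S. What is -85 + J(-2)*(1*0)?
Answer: -85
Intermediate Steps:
J(S) = 0
-85 + J(-2)*(1*0) = -85 + 0*(1*0) = -85 + 0*0 = -85 + 0 = -85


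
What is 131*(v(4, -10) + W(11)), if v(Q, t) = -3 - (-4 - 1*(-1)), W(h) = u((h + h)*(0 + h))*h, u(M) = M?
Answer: 348722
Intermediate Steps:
W(h) = 2*h³ (W(h) = ((h + h)*(0 + h))*h = ((2*h)*h)*h = (2*h²)*h = 2*h³)
v(Q, t) = 0 (v(Q, t) = -3 - (-4 + 1) = -3 - 1*(-3) = -3 + 3 = 0)
131*(v(4, -10) + W(11)) = 131*(0 + 2*11³) = 131*(0 + 2*1331) = 131*(0 + 2662) = 131*2662 = 348722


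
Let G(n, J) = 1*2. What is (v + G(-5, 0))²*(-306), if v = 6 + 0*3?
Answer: -19584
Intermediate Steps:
G(n, J) = 2
v = 6 (v = 6 + 0 = 6)
(v + G(-5, 0))²*(-306) = (6 + 2)²*(-306) = 8²*(-306) = 64*(-306) = -19584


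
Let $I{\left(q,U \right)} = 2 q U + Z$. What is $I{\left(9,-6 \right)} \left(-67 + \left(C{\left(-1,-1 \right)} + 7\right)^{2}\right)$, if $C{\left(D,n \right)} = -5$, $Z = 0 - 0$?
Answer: $6804$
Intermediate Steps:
$Z = 0$ ($Z = 0 + 0 = 0$)
$I{\left(q,U \right)} = 2 U q$ ($I{\left(q,U \right)} = 2 q U + 0 = 2 U q + 0 = 2 U q$)
$I{\left(9,-6 \right)} \left(-67 + \left(C{\left(-1,-1 \right)} + 7\right)^{2}\right) = 2 \left(-6\right) 9 \left(-67 + \left(-5 + 7\right)^{2}\right) = - 108 \left(-67 + 2^{2}\right) = - 108 \left(-67 + 4\right) = \left(-108\right) \left(-63\right) = 6804$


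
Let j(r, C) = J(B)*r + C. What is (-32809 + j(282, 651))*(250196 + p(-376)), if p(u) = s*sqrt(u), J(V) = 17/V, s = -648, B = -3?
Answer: -8445616176 + 43747776*I*sqrt(94) ≈ -8.4456e+9 + 4.2415e+8*I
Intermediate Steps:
p(u) = -648*sqrt(u)
j(r, C) = C - 17*r/3 (j(r, C) = (17/(-3))*r + C = (17*(-1/3))*r + C = -17*r/3 + C = C - 17*r/3)
(-32809 + j(282, 651))*(250196 + p(-376)) = (-32809 + (651 - 17/3*282))*(250196 - 1296*I*sqrt(94)) = (-32809 + (651 - 1598))*(250196 - 1296*I*sqrt(94)) = (-32809 - 947)*(250196 - 1296*I*sqrt(94)) = -33756*(250196 - 1296*I*sqrt(94)) = -8445616176 + 43747776*I*sqrt(94)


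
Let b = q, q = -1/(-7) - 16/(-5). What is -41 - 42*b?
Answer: -907/5 ≈ -181.40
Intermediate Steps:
q = 117/35 (q = -1*(-⅐) - 16*(-⅕) = ⅐ + 16/5 = 117/35 ≈ 3.3429)
b = 117/35 ≈ 3.3429
-41 - 42*b = -41 - 42*117/35 = -41 - 702/5 = -907/5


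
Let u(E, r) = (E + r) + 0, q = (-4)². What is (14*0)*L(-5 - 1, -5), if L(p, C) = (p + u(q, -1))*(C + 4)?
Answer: 0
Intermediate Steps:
q = 16
u(E, r) = E + r
L(p, C) = (4 + C)*(15 + p) (L(p, C) = (p + (16 - 1))*(C + 4) = (p + 15)*(4 + C) = (15 + p)*(4 + C) = (4 + C)*(15 + p))
(14*0)*L(-5 - 1, -5) = (14*0)*(60 + 4*(-5 - 1) + 15*(-5) - 5*(-5 - 1)) = 0*(60 + 4*(-6) - 75 - 5*(-6)) = 0*(60 - 24 - 75 + 30) = 0*(-9) = 0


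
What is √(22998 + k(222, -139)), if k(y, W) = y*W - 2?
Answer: I*√7862 ≈ 88.668*I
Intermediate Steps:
k(y, W) = -2 + W*y (k(y, W) = W*y - 2 = -2 + W*y)
√(22998 + k(222, -139)) = √(22998 + (-2 - 139*222)) = √(22998 + (-2 - 30858)) = √(22998 - 30860) = √(-7862) = I*√7862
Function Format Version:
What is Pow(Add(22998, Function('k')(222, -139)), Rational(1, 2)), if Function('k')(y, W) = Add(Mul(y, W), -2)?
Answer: Mul(I, Pow(7862, Rational(1, 2))) ≈ Mul(88.668, I)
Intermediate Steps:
Function('k')(y, W) = Add(-2, Mul(W, y)) (Function('k')(y, W) = Add(Mul(W, y), -2) = Add(-2, Mul(W, y)))
Pow(Add(22998, Function('k')(222, -139)), Rational(1, 2)) = Pow(Add(22998, Add(-2, Mul(-139, 222))), Rational(1, 2)) = Pow(Add(22998, Add(-2, -30858)), Rational(1, 2)) = Pow(Add(22998, -30860), Rational(1, 2)) = Pow(-7862, Rational(1, 2)) = Mul(I, Pow(7862, Rational(1, 2)))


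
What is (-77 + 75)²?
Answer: 4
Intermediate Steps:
(-77 + 75)² = (-2)² = 4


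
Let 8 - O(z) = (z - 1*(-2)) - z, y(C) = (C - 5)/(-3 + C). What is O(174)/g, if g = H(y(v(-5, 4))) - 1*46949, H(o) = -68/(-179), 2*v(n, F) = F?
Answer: -1074/8403803 ≈ -0.00012780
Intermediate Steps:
v(n, F) = F/2
y(C) = (-5 + C)/(-3 + C)
H(o) = 68/179 (H(o) = -68*(-1/179) = 68/179)
O(z) = 6 (O(z) = 8 - ((z - 1*(-2)) - z) = 8 - ((z + 2) - z) = 8 - ((2 + z) - z) = 8 - 1*2 = 8 - 2 = 6)
g = -8403803/179 (g = 68/179 - 1*46949 = 68/179 - 46949 = -8403803/179 ≈ -46949.)
O(174)/g = 6/(-8403803/179) = 6*(-179/8403803) = -1074/8403803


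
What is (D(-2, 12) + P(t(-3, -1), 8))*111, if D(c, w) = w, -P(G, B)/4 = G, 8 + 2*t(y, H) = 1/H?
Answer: 3330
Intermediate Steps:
t(y, H) = -4 + 1/(2*H) (t(y, H) = -4 + (1/H)/2 = -4 + 1/(2*H))
P(G, B) = -4*G
(D(-2, 12) + P(t(-3, -1), 8))*111 = (12 - 4*(-4 + (½)/(-1)))*111 = (12 - 4*(-4 + (½)*(-1)))*111 = (12 - 4*(-4 - ½))*111 = (12 - 4*(-9/2))*111 = (12 + 18)*111 = 30*111 = 3330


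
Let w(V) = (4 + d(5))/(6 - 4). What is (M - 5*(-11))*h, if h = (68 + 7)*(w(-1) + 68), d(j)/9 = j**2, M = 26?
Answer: 2217375/2 ≈ 1.1087e+6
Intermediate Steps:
d(j) = 9*j**2
w(V) = 229/2 (w(V) = (4 + 9*5**2)/(6 - 4) = (4 + 9*25)/2 = (4 + 225)*(1/2) = 229*(1/2) = 229/2)
h = 27375/2 (h = (68 + 7)*(229/2 + 68) = 75*(365/2) = 27375/2 ≈ 13688.)
(M - 5*(-11))*h = (26 - 5*(-11))*(27375/2) = (26 + 55)*(27375/2) = 81*(27375/2) = 2217375/2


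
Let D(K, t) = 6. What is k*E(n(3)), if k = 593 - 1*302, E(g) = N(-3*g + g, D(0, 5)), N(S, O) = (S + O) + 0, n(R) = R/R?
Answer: 1164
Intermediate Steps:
n(R) = 1
N(S, O) = O + S (N(S, O) = (O + S) + 0 = O + S)
E(g) = 6 - 2*g (E(g) = 6 + (-3*g + g) = 6 - 2*g)
k = 291 (k = 593 - 302 = 291)
k*E(n(3)) = 291*(6 - 2*1) = 291*(6 - 2) = 291*4 = 1164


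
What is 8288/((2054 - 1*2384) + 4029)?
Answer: 8288/3699 ≈ 2.2406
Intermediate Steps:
8288/((2054 - 1*2384) + 4029) = 8288/((2054 - 2384) + 4029) = 8288/(-330 + 4029) = 8288/3699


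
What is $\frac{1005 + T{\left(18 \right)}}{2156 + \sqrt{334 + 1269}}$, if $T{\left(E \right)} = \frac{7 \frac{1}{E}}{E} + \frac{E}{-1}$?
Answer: $\frac{24624215}{53769339} - \frac{45685 \sqrt{1603}}{215077356} \approx 0.44946$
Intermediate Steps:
$T{\left(E \right)} = - E + \frac{7}{E^{2}}$ ($T{\left(E \right)} = \frac{7}{E^{2}} + E \left(-1\right) = \frac{7}{E^{2}} - E = - E + \frac{7}{E^{2}}$)
$\frac{1005 + T{\left(18 \right)}}{2156 + \sqrt{334 + 1269}} = \frac{1005 + \left(\left(-1\right) 18 + \frac{7}{324}\right)}{2156 + \sqrt{334 + 1269}} = \frac{1005 + \left(-18 + 7 \cdot \frac{1}{324}\right)}{2156 + \sqrt{1603}} = \frac{1005 + \left(-18 + \frac{7}{324}\right)}{2156 + \sqrt{1603}} = \frac{1005 - \frac{5825}{324}}{2156 + \sqrt{1603}} = \frac{319795}{324 \left(2156 + \sqrt{1603}\right)}$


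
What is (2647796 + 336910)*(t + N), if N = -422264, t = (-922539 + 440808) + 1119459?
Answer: 643096693584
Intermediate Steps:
t = 637728 (t = -481731 + 1119459 = 637728)
(2647796 + 336910)*(t + N) = (2647796 + 336910)*(637728 - 422264) = 2984706*215464 = 643096693584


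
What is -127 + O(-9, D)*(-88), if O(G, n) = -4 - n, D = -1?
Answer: 137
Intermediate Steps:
-127 + O(-9, D)*(-88) = -127 + (-4 - 1*(-1))*(-88) = -127 + (-4 + 1)*(-88) = -127 - 3*(-88) = -127 + 264 = 137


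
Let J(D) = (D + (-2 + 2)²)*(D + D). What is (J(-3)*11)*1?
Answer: 198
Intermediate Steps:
J(D) = 2*D² (J(D) = (D + 0²)*(2*D) = (D + 0)*(2*D) = D*(2*D) = 2*D²)
(J(-3)*11)*1 = ((2*(-3)²)*11)*1 = ((2*9)*11)*1 = (18*11)*1 = 198*1 = 198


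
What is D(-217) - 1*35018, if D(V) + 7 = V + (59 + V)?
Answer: -35400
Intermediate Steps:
D(V) = 52 + 2*V (D(V) = -7 + (V + (59 + V)) = -7 + (59 + 2*V) = 52 + 2*V)
D(-217) - 1*35018 = (52 + 2*(-217)) - 1*35018 = (52 - 434) - 35018 = -382 - 35018 = -35400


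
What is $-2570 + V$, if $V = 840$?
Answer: $-1730$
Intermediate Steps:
$-2570 + V = -2570 + 840 = -1730$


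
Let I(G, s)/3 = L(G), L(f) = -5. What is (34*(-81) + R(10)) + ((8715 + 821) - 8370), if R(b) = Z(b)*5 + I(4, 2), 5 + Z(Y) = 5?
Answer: -1603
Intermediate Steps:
I(G, s) = -15 (I(G, s) = 3*(-5) = -15)
Z(Y) = 0 (Z(Y) = -5 + 5 = 0)
R(b) = -15 (R(b) = 0*5 - 15 = 0 - 15 = -15)
(34*(-81) + R(10)) + ((8715 + 821) - 8370) = (34*(-81) - 15) + ((8715 + 821) - 8370) = (-2754 - 15) + (9536 - 8370) = -2769 + 1166 = -1603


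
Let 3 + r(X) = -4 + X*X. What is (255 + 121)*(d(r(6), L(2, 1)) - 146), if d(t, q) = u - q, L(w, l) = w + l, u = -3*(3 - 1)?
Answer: -58280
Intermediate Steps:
u = -6 (u = -3*2 = -6)
L(w, l) = l + w
r(X) = -7 + X² (r(X) = -3 + (-4 + X*X) = -3 + (-4 + X²) = -7 + X²)
d(t, q) = -6 - q
(255 + 121)*(d(r(6), L(2, 1)) - 146) = (255 + 121)*((-6 - (1 + 2)) - 146) = 376*((-6 - 1*3) - 146) = 376*((-6 - 3) - 146) = 376*(-9 - 146) = 376*(-155) = -58280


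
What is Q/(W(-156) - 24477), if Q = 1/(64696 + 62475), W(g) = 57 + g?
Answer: -1/3125354496 ≈ -3.1996e-10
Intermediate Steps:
Q = 1/127171 ≈ 7.8634e-6
Q/(W(-156) - 24477) = 1/(127171*((57 - 156) - 24477)) = 1/(127171*(-99 - 24477)) = (1/127171)/(-24576) = (1/127171)*(-1/24576) = -1/3125354496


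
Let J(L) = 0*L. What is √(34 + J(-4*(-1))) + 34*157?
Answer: 5338 + √34 ≈ 5343.8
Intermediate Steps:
J(L) = 0
√(34 + J(-4*(-1))) + 34*157 = √(34 + 0) + 34*157 = √34 + 5338 = 5338 + √34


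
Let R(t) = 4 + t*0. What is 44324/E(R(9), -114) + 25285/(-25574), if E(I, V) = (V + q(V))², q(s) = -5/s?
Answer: 10464261162011/4316023755494 ≈ 2.4245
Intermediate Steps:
R(t) = 4 (R(t) = 4 + 0 = 4)
E(I, V) = (V - 5/V)²
44324/E(R(9), -114) + 25285/(-25574) = 44324/(((-5 + (-114)²)²/(-114)²)) + 25285/(-25574) = 44324/(((-5 + 12996)²/12996)) + 25285*(-1/25574) = 44324/(((1/12996)*12991²)) - 25285/25574 = 44324/(((1/12996)*168766081)) - 25285/25574 = 44324/(168766081/12996) - 25285/25574 = 44324*(12996/168766081) - 25285/25574 = 576034704/168766081 - 25285/25574 = 10464261162011/4316023755494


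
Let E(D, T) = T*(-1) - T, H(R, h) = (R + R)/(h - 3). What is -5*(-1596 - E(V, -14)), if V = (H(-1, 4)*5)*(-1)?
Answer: 8120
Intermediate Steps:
H(R, h) = 2*R/(-3 + h) (H(R, h) = (2*R)/(-3 + h) = 2*R/(-3 + h))
V = 10 (V = ((2*(-1)/(-3 + 4))*5)*(-1) = ((2*(-1)/1)*5)*(-1) = ((2*(-1)*1)*5)*(-1) = -2*5*(-1) = -10*(-1) = 10)
E(D, T) = -2*T (E(D, T) = -T - T = -2*T)
-5*(-1596 - E(V, -14)) = -5*(-1596 - (-2)*(-14)) = -5*(-1596 - 1*28) = -5*(-1596 - 28) = -5*(-1624) = 8120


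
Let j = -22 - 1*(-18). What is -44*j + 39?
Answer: 215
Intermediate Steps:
j = -4 (j = -22 + 18 = -4)
-44*j + 39 = -44*(-4) + 39 = 176 + 39 = 215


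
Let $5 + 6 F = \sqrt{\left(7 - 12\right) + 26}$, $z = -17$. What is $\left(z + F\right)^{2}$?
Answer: $\frac{\left(107 - \sqrt{21}\right)^{2}}{36} \approx 291.37$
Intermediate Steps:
$F = - \frac{5}{6} + \frac{\sqrt{21}}{6}$ ($F = - \frac{5}{6} + \frac{\sqrt{\left(7 - 12\right) + 26}}{6} = - \frac{5}{6} + \frac{\sqrt{-5 + 26}}{6} = - \frac{5}{6} + \frac{\sqrt{21}}{6} \approx -0.069571$)
$\left(z + F\right)^{2} = \left(-17 - \left(\frac{5}{6} - \frac{\sqrt{21}}{6}\right)\right)^{2} = \left(- \frac{107}{6} + \frac{\sqrt{21}}{6}\right)^{2}$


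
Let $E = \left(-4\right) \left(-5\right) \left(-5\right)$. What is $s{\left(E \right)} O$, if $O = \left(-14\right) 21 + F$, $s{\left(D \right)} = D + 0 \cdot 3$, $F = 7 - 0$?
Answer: $28700$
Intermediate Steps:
$F = 7$ ($F = 7 + 0 = 7$)
$E = -100$ ($E = 20 \left(-5\right) = -100$)
$s{\left(D \right)} = D$ ($s{\left(D \right)} = D + 0 = D$)
$O = -287$ ($O = \left(-14\right) 21 + 7 = -294 + 7 = -287$)
$s{\left(E \right)} O = \left(-100\right) \left(-287\right) = 28700$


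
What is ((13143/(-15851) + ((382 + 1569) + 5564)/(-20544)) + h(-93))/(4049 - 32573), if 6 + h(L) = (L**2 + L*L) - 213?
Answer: -617918523391/1032071037184 ≈ -0.59872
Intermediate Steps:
h(L) = -219 + 2*L**2 (h(L) = -6 + ((L**2 + L*L) - 213) = -6 + ((L**2 + L**2) - 213) = -6 + (2*L**2 - 213) = -6 + (-213 + 2*L**2) = -219 + 2*L**2)
((13143/(-15851) + ((382 + 1569) + 5564)/(-20544)) + h(-93))/(4049 - 32573) = ((13143/(-15851) + ((382 + 1569) + 5564)/(-20544)) + (-219 + 2*(-93)**2))/(4049 - 32573) = ((13143*(-1/15851) + (1951 + 5564)*(-1/20544)) + (-219 + 2*8649))/(-28524) = ((-13143/15851 + 7515*(-1/20544)) + (-219 + 17298))*(-1/28524) = ((-13143/15851 - 2505/6848) + 17079)*(-1/28524) = (-129710019/108547648 + 17079)*(-1/28524) = (1853755570173/108547648)*(-1/28524) = -617918523391/1032071037184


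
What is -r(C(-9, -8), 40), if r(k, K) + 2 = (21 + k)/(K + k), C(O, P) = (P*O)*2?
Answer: 203/184 ≈ 1.1033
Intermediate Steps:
C(O, P) = 2*O*P (C(O, P) = (O*P)*2 = 2*O*P)
r(k, K) = -2 + (21 + k)/(K + k)
-r(C(-9, -8), 40) = -(21 - 2*(-9)*(-8) - 2*40)/(40 + 2*(-9)*(-8)) = -(21 - 1*144 - 80)/(40 + 144) = -(21 - 144 - 80)/184 = -(-203)/184 = -1*(-203/184) = 203/184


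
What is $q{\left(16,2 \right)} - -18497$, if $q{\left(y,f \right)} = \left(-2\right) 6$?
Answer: $18485$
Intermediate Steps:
$q{\left(y,f \right)} = -12$
$q{\left(16,2 \right)} - -18497 = -12 - -18497 = -12 + 18497 = 18485$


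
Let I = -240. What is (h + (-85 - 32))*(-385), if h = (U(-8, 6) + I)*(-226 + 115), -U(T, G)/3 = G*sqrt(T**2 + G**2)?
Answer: -17903655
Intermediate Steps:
U(T, G) = -3*G*sqrt(G**2 + T**2) (U(T, G) = -3*G*sqrt(T**2 + G**2) = -3*G*sqrt(G**2 + T**2))
h = 46620 (h = (-3*6*sqrt(6**2 + (-8)**2) - 240)*(-226 + 115) = (-3*6*sqrt(36 + 64) - 240)*(-111) = (-3*6*sqrt(100) - 240)*(-111) = (-3*6*10 - 240)*(-111) = (-180 - 240)*(-111) = -420*(-111) = 46620)
(h + (-85 - 32))*(-385) = (46620 + (-85 - 32))*(-385) = (46620 - 117)*(-385) = 46503*(-385) = -17903655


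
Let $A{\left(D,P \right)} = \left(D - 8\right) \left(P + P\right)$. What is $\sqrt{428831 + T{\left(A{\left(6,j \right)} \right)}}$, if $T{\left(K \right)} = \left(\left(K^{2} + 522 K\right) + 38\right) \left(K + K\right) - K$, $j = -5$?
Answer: $\sqrt{863931} \approx 929.48$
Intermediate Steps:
$A{\left(D,P \right)} = 2 P \left(-8 + D\right)$ ($A{\left(D,P \right)} = \left(-8 + D\right) 2 P = 2 P \left(-8 + D\right)$)
$T{\left(K \right)} = - K + 2 K \left(38 + K^{2} + 522 K\right)$ ($T{\left(K \right)} = \left(38 + K^{2} + 522 K\right) 2 K - K = 2 K \left(38 + K^{2} + 522 K\right) - K = - K + 2 K \left(38 + K^{2} + 522 K\right)$)
$\sqrt{428831 + T{\left(A{\left(6,j \right)} \right)}} = \sqrt{428831 + 2 \left(-5\right) \left(-8 + 6\right) \left(75 + 2 \left(2 \left(-5\right) \left(-8 + 6\right)\right)^{2} + 1044 \cdot 2 \left(-5\right) \left(-8 + 6\right)\right)} = \sqrt{428831 + 2 \left(-5\right) \left(-2\right) \left(75 + 2 \left(2 \left(-5\right) \left(-2\right)\right)^{2} + 1044 \cdot 2 \left(-5\right) \left(-2\right)\right)} = \sqrt{428831 + 20 \left(75 + 2 \cdot 20^{2} + 1044 \cdot 20\right)} = \sqrt{428831 + 20 \left(75 + 2 \cdot 400 + 20880\right)} = \sqrt{428831 + 20 \left(75 + 800 + 20880\right)} = \sqrt{428831 + 20 \cdot 21755} = \sqrt{428831 + 435100} = \sqrt{863931}$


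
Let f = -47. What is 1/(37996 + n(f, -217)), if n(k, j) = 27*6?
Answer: 1/38158 ≈ 2.6207e-5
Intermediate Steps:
n(k, j) = 162
1/(37996 + n(f, -217)) = 1/(37996 + 162) = 1/38158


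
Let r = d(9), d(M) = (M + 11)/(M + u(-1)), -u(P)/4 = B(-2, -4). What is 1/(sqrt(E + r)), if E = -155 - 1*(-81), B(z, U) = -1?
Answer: -I*sqrt(12246)/942 ≈ -0.11748*I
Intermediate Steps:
E = -74 (E = -155 + 81 = -74)
u(P) = 4 (u(P) = -4*(-1) = 4)
d(M) = (11 + M)/(4 + M) (d(M) = (M + 11)/(M + 4) = (11 + M)/(4 + M))
r = 20/13 (r = (11 + 9)/(4 + 9) = 20/13 ≈ 1.5385)
1/(sqrt(E + r)) = 1/(sqrt(-74 + 20/13)) = 1/(sqrt(-942/13)) = 1/(I*sqrt(12246)/13) = -I*sqrt(12246)/942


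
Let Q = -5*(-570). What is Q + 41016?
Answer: 43866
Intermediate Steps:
Q = 2850
Q + 41016 = 2850 + 41016 = 43866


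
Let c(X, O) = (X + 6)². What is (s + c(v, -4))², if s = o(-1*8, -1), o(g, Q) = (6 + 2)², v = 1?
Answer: 12769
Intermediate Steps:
o(g, Q) = 64 (o(g, Q) = 8² = 64)
c(X, O) = (6 + X)²
s = 64
(s + c(v, -4))² = (64 + (6 + 1)²)² = (64 + 7²)² = (64 + 49)² = 113² = 12769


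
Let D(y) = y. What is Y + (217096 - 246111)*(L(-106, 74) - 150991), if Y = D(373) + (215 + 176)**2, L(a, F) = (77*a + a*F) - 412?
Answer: 4857525389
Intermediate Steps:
L(a, F) = -412 + 77*a + F*a (L(a, F) = (77*a + F*a) - 412 = -412 + 77*a + F*a)
Y = 153254 (Y = 373 + (215 + 176)**2 = 373 + 391**2 = 373 + 152881 = 153254)
Y + (217096 - 246111)*(L(-106, 74) - 150991) = 153254 + (217096 - 246111)*((-412 + 77*(-106) + 74*(-106)) - 150991) = 153254 - 29015*((-412 - 8162 - 7844) - 150991) = 153254 - 29015*(-16418 - 150991) = 153254 - 29015*(-167409) = 153254 + 4857372135 = 4857525389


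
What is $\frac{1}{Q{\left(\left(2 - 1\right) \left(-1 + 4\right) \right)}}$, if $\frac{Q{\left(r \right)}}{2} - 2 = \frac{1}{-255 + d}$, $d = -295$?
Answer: $\frac{275}{1099} \approx 0.25023$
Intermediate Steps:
$Q{\left(r \right)} = \frac{1099}{275}$ ($Q{\left(r \right)} = 4 + \frac{2}{-255 - 295} = 4 + \frac{2}{-550} = 4 + 2 \left(- \frac{1}{550}\right) = 4 - \frac{1}{275} = \frac{1099}{275}$)
$\frac{1}{Q{\left(\left(2 - 1\right) \left(-1 + 4\right) \right)}} = \frac{1}{\frac{1099}{275}} = \frac{275}{1099}$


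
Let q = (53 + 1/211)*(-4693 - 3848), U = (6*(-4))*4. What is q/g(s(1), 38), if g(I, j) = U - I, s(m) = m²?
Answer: 95522544/20467 ≈ 4667.1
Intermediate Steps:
U = -96 (U = -24*4 = -96)
g(I, j) = -96 - I
q = -95522544/211 (q = (53 + 1/211)*(-8541) = (11184/211)*(-8541) = -95522544/211 ≈ -4.5271e+5)
q/g(s(1), 38) = -95522544/(211*(-96 - 1*1²)) = -95522544/(211*(-96 - 1*1)) = -95522544/(211*(-96 - 1)) = -95522544/211/(-97) = -95522544/211*(-1/97) = 95522544/20467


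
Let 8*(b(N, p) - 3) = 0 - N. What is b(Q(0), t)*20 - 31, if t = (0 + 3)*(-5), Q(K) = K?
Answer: 29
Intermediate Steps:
t = -15 (t = 3*(-5) = -15)
b(N, p) = 3 - N/8 (b(N, p) = 3 + (0 - N)/8 = 3 + (-N)/8 = 3 - N/8)
b(Q(0), t)*20 - 31 = (3 - ⅛*0)*20 - 31 = (3 + 0)*20 - 31 = 3*20 - 31 = 60 - 31 = 29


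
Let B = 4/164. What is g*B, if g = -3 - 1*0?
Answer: -3/41 ≈ -0.073171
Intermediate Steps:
B = 1/41 (B = 4*(1/164) = 1/41 ≈ 0.024390)
g = -3 (g = -3 + 0 = -3)
g*B = -3*1/41 = -3/41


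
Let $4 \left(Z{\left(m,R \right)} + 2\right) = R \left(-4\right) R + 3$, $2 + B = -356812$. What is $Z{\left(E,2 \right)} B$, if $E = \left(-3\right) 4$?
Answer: $\frac{3746547}{2} \approx 1.8733 \cdot 10^{6}$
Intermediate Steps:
$B = -356814$ ($B = -2 - 356812 = -356814$)
$E = -12$
$Z{\left(m,R \right)} = - \frac{5}{4} - R^{2}$ ($Z{\left(m,R \right)} = -2 + \frac{R \left(-4\right) R + 3}{4} = -2 + \frac{- 4 R R + 3}{4} = -2 + \frac{- 4 R^{2} + 3}{4} = -2 + \frac{3 - 4 R^{2}}{4} = -2 - \left(- \frac{3}{4} + R^{2}\right) = - \frac{5}{4} - R^{2}$)
$Z{\left(E,2 \right)} B = \left(- \frac{5}{4} - 2^{2}\right) \left(-356814\right) = \left(- \frac{5}{4} - 4\right) \left(-356814\right) = \left(- \frac{21}{4}\right) \left(-356814\right) = \frac{3746547}{2}$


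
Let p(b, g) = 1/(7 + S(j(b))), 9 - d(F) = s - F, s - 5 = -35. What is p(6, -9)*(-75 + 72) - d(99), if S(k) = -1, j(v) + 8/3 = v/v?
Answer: -277/2 ≈ -138.50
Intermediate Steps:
s = -30 (s = 5 - 35 = -30)
j(v) = -5/3 (j(v) = -8/3 + v/v = -8/3 + 1 = -5/3)
d(F) = 39 + F (d(F) = 9 - (-30 - F) = 9 + (30 + F) = 39 + F)
p(b, g) = ⅙ (p(b, g) = 1/(7 - 1) = 1/6 = ⅙)
p(6, -9)*(-75 + 72) - d(99) = (-75 + 72)/6 - (39 + 99) = (⅙)*(-3) - 1*138 = -½ - 138 = -277/2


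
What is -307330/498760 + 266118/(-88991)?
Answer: -16007861771/4438515116 ≈ -3.6066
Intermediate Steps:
-307330/498760 + 266118/(-88991) = -307330*1/498760 + 266118*(-1/88991) = -30733/49876 - 266118/88991 = -16007861771/4438515116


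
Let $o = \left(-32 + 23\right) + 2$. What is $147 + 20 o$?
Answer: $7$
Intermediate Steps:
$o = -7$ ($o = -9 + 2 = -7$)
$147 + 20 o = 147 + 20 \left(-7\right) = 147 - 140 = 7$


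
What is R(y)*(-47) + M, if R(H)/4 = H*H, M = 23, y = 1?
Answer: -165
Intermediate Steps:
R(H) = 4*H² (R(H) = 4*(H*H) = 4*H²)
R(y)*(-47) + M = (4*1²)*(-47) + 23 = (4*1)*(-47) + 23 = 4*(-47) + 23 = -188 + 23 = -165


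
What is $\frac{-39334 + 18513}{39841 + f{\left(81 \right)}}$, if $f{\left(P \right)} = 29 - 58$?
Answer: $- \frac{20821}{39812} \approx -0.52298$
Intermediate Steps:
$f{\left(P \right)} = -29$
$\frac{-39334 + 18513}{39841 + f{\left(81 \right)}} = \frac{-39334 + 18513}{39841 - 29} = - \frac{20821}{39812}$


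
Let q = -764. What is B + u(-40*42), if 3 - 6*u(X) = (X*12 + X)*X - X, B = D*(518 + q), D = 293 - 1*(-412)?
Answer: -12577819/2 ≈ -6.2889e+6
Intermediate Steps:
D = 705 (D = 293 + 412 = 705)
B = -173430 (B = 705*(518 - 764) = 705*(-246) = -173430)
u(X) = 1/2 - 13*X**2/6 + X/6 (u(X) = 1/2 - ((X*12 + X)*X - X)/6 = 1/2 - ((12*X + X)*X - X)/6 = 1/2 - ((13*X)*X - X)/6 = 1/2 - (13*X**2 - X)/6 = 1/2 - (-X + 13*X**2)/6 = 1/2 + (-13*X**2/6 + X/6) = 1/2 - 13*X**2/6 + X/6)
B + u(-40*42) = -173430 + (1/2 - 13*(-40*42)**2/6 + (-40*42)/6) = -173430 + (1/2 - 13/6*(-1680)**2 + (1/6)*(-1680)) = -173430 + (1/2 - 13/6*2822400 - 280) = -173430 + (1/2 - 6115200 - 280) = -173430 - 12230959/2 = -12577819/2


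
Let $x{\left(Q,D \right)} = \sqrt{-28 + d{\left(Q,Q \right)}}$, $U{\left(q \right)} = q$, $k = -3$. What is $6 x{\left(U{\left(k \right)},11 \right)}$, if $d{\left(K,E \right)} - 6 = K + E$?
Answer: $12 i \sqrt{7} \approx 31.749 i$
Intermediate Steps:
$d{\left(K,E \right)} = 6 + E + K$ ($d{\left(K,E \right)} = 6 + \left(K + E\right) = 6 + \left(E + K\right) = 6 + E + K$)
$x{\left(Q,D \right)} = \sqrt{-22 + 2 Q}$ ($x{\left(Q,D \right)} = \sqrt{-28 + \left(6 + Q + Q\right)} = \sqrt{-28 + \left(6 + 2 Q\right)} = \sqrt{-22 + 2 Q}$)
$6 x{\left(U{\left(k \right)},11 \right)} = 6 \sqrt{-22 + 2 \left(-3\right)} = 6 \sqrt{-22 - 6} = 6 \sqrt{-28} = 6 \cdot 2 i \sqrt{7} = 12 i \sqrt{7}$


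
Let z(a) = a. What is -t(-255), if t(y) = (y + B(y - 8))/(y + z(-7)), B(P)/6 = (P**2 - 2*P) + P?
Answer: 416337/262 ≈ 1589.1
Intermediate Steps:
B(P) = -6*P + 6*P**2 (B(P) = 6*((P**2 - 2*P) + P) = 6*(P**2 - P) = -6*P + 6*P**2)
t(y) = (y + 6*(-9 + y)*(-8 + y))/(-7 + y) (t(y) = (y + 6*(y - 8)*(-1 + (y - 8)))/(y - 7) = (y + 6*(-8 + y)*(-1 + (-8 + y)))/(-7 + y) = (y + 6*(-8 + y)*(-9 + y))/(-7 + y) = (y + 6*(-9 + y)*(-8 + y))/(-7 + y))
-t(-255) = -(-255 + 6*(-9 - 255)*(-8 - 255))/(-7 - 255) = -(-255 + 6*(-264)*(-263))/(-262) = -(-1)*(-255 + 416592)/262 = -(-1)*416337/262 = -1*(-416337/262) = 416337/262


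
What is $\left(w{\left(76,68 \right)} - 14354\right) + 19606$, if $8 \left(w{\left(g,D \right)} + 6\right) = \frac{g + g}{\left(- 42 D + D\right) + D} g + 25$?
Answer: $\frac{892261}{170} \approx 5248.6$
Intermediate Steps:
$w{\left(g,D \right)} = - \frac{23}{8} - \frac{g^{2}}{160 D}$ ($w{\left(g,D \right)} = -6 + \frac{\frac{g + g}{\left(- 42 D + D\right) + D} g + 25}{8} = -6 + \frac{\frac{2 g}{- 41 D + D} g + 25}{8} = -6 + \frac{\frac{2 g}{\left(-40\right) D} g + 25}{8} = -6 + \frac{2 g \left(- \frac{1}{40 D}\right) g + 25}{8} = -6 + \frac{- \frac{g}{20 D} g + 25}{8} = -6 + \frac{- \frac{g^{2}}{20 D} + 25}{8} = -6 + \frac{25 - \frac{g^{2}}{20 D}}{8} = -6 + \left(\frac{25}{8} - \frac{g^{2}}{160 D}\right) = - \frac{23}{8} - \frac{g^{2}}{160 D}$)
$\left(w{\left(76,68 \right)} - 14354\right) + 19606 = \left(\frac{- 76^{2} - 31280}{160 \cdot 68} - 14354\right) + 19606 = \left(\frac{1}{160} \cdot \frac{1}{68} \left(\left(-1\right) 5776 - 31280\right) - 14354\right) + 19606 = \left(\frac{1}{160} \cdot \frac{1}{68} \left(-5776 - 31280\right) - 14354\right) + 19606 = \left(\frac{1}{160} \cdot \frac{1}{68} \left(-37056\right) - 14354\right) + 19606 = \left(- \frac{579}{170} - 14354\right) + 19606 = - \frac{2440759}{170} + 19606 = \frac{892261}{170}$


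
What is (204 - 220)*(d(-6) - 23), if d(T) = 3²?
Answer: 224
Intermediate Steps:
d(T) = 9
(204 - 220)*(d(-6) - 23) = (204 - 220)*(9 - 23) = -16*(-14) = 224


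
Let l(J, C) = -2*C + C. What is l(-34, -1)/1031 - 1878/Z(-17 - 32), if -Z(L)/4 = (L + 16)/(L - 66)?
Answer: 37110867/22682 ≈ 1636.1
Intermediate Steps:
l(J, C) = -C
Z(L) = -4*(16 + L)/(-66 + L) (Z(L) = -4*(L + 16)/(L - 66) = -4*(16 + L)/(-66 + L))
l(-34, -1)/1031 - 1878/Z(-17 - 32) = -1*(-1)/1031 - 1878*(-66 + (-17 - 32))/(4*(-16 - (-17 - 32))) = 1*(1/1031) - 1878*(-66 - 49)/(4*(-16 - 1*(-49))) = 1/1031 - 1878*(-115/(4*(-16 + 49))) = 1/1031 - 1878/(4*(-1/115)*33) = 1/1031 - 1878/(-132/115) = 1/1031 - 1878*(-115/132) = 1/1031 + 35995/22 = 37110867/22682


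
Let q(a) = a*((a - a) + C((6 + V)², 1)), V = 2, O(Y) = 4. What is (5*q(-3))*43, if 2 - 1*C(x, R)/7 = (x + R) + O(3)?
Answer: 302505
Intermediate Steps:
C(x, R) = -14 - 7*R - 7*x (C(x, R) = 14 - 7*((x + R) + 4) = 14 - 7*((R + x) + 4) = 14 - 7*(4 + R + x) = 14 + (-28 - 7*R - 7*x) = -14 - 7*R - 7*x)
q(a) = -469*a (q(a) = a*((a - a) + (-14 - 7*1 - 7*(6 + 2)²)) = a*(0 + (-14 - 7 - 7*8²)) = a*(0 + (-14 - 7 - 7*64)) = a*(0 + (-14 - 7 - 448)) = a*(0 - 469) = a*(-469) = -469*a)
(5*q(-3))*43 = (5*(-469*(-3)))*43 = (5*1407)*43 = 7035*43 = 302505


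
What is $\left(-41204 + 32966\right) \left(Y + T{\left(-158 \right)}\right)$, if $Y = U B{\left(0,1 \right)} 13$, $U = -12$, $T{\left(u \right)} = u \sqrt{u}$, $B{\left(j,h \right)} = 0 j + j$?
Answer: $1301604 i \sqrt{158} \approx 1.6361 \cdot 10^{7} i$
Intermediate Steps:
$B{\left(j,h \right)} = j$ ($B{\left(j,h \right)} = 0 + j = j$)
$T{\left(u \right)} = u^{\frac{3}{2}}$
$Y = 0$ ($Y = \left(-12\right) 0 \cdot 13 = 0 \cdot 13 = 0$)
$\left(-41204 + 32966\right) \left(Y + T{\left(-158 \right)}\right) = \left(-41204 + 32966\right) \left(0 + \left(-158\right)^{\frac{3}{2}}\right) = - 8238 \left(0 - 158 i \sqrt{158}\right) = - 8238 \left(- 158 i \sqrt{158}\right) = 1301604 i \sqrt{158}$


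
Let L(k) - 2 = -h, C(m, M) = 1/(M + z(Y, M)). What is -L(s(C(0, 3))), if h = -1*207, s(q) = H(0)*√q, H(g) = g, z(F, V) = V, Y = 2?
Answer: -209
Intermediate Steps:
C(m, M) = 1/(2*M) (C(m, M) = 1/(M + M) = 1/(2*M))
s(q) = 0 (s(q) = 0*√q = 0)
h = -207
L(k) = 209 (L(k) = 2 - 1*(-207) = 2 + 207 = 209)
-L(s(C(0, 3))) = -1*209 = -209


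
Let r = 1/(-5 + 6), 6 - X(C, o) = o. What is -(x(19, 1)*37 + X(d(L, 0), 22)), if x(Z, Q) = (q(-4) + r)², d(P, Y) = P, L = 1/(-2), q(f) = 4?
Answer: -909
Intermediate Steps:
L = -½ ≈ -0.50000
X(C, o) = 6 - o
r = 1 (r = 1/1 = 1)
x(Z, Q) = 25 (x(Z, Q) = (4 + 1)² = 5² = 25)
-(x(19, 1)*37 + X(d(L, 0), 22)) = -(25*37 + (6 - 1*22)) = -(925 + (6 - 22)) = -(925 - 16) = -1*909 = -909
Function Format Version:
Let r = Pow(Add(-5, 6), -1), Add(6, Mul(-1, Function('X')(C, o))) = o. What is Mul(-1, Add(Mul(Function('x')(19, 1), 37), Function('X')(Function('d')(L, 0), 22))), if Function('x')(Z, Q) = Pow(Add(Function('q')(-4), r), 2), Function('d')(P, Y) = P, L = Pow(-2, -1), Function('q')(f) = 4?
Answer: -909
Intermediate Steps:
L = Rational(-1, 2) ≈ -0.50000
Function('X')(C, o) = Add(6, Mul(-1, o))
r = 1 (r = Pow(1, -1) = 1)
Function('x')(Z, Q) = 25 (Function('x')(Z, Q) = Pow(Add(4, 1), 2) = Pow(5, 2) = 25)
Mul(-1, Add(Mul(Function('x')(19, 1), 37), Function('X')(Function('d')(L, 0), 22))) = Mul(-1, Add(Mul(25, 37), Add(6, Mul(-1, 22)))) = Mul(-1, Add(925, Add(6, -22))) = Mul(-1, Add(925, -16)) = Mul(-1, 909) = -909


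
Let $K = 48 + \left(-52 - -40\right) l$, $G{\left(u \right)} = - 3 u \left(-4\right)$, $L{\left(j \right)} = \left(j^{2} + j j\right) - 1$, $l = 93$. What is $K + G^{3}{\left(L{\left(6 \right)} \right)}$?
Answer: $618469140$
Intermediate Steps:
$L{\left(j \right)} = -1 + 2 j^{2}$ ($L{\left(j \right)} = \left(j^{2} + j^{2}\right) - 1 = 2 j^{2} - 1 = -1 + 2 j^{2}$)
$G{\left(u \right)} = 12 u$
$K = -1068$ ($K = 48 + \left(-52 - -40\right) 93 = 48 + \left(-52 + 40\right) 93 = 48 - 1116 = -1068$)
$K + G^{3}{\left(L{\left(6 \right)} \right)} = -1068 + \left(12 \left(-1 + 2 \cdot 6^{2}\right)\right)^{3} = -1068 + \left(12 \left(-1 + 2 \cdot 36\right)\right)^{3} = -1068 + \left(12 \left(-1 + 72\right)\right)^{3} = -1068 + \left(12 \cdot 71\right)^{3} = -1068 + 852^{3} = -1068 + 618470208 = 618469140$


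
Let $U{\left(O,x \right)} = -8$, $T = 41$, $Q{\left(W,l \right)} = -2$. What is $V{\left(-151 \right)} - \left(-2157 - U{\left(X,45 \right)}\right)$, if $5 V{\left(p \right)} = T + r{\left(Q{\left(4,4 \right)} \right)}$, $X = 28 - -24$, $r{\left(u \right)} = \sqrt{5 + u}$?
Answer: $\frac{10786}{5} + \frac{\sqrt{3}}{5} \approx 2157.5$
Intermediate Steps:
$X = 52$ ($X = 28 + 24 = 52$)
$V{\left(p \right)} = \frac{41}{5} + \frac{\sqrt{3}}{5}$ ($V{\left(p \right)} = \frac{41 + \sqrt{5 - 2}}{5} = \frac{41 + \sqrt{3}}{5} = \frac{41}{5} + \frac{\sqrt{3}}{5}$)
$V{\left(-151 \right)} - \left(-2157 - U{\left(X,45 \right)}\right) = \left(\frac{41}{5} + \frac{\sqrt{3}}{5}\right) + \left(\left(11002 - 8\right) - 8845\right) = \left(\frac{41}{5} + \frac{\sqrt{3}}{5}\right) + \left(10994 - 8845\right) = \left(\frac{41}{5} + \frac{\sqrt{3}}{5}\right) + 2149 = \frac{10786}{5} + \frac{\sqrt{3}}{5}$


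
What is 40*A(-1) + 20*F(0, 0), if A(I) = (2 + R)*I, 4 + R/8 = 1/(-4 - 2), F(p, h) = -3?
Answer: 3580/3 ≈ 1193.3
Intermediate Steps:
R = -100/3 (R = -32 + 8/(-4 - 2) = -32 + 8/(-6) = -32 + 8*(-⅙) = -32 - 4/3 = -100/3 ≈ -33.333)
A(I) = -94*I/3 (A(I) = (2 - 100/3)*I = -94*I/3)
40*A(-1) + 20*F(0, 0) = 40*(-94/3*(-1)) + 20*(-3) = 40*(94/3) - 60 = 3760/3 - 60 = 3580/3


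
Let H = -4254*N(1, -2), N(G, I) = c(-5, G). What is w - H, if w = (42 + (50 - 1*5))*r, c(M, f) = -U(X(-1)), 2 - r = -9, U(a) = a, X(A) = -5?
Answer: 22227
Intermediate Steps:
r = 11 (r = 2 - 1*(-9) = 2 + 9 = 11)
c(M, f) = 5 (c(M, f) = -1*(-5) = 5)
N(G, I) = 5
H = -21270 (H = -4254*5 = -21270)
w = 957 (w = (42 + (50 - 1*5))*11 = (42 + (50 - 5))*11 = (42 + 45)*11 = 87*11 = 957)
w - H = 957 - 1*(-21270) = 957 + 21270 = 22227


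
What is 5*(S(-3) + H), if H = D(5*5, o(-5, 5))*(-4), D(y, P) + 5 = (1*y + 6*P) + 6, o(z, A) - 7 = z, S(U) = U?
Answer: -775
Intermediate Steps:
o(z, A) = 7 + z
D(y, P) = 1 + y + 6*P (D(y, P) = -5 + ((1*y + 6*P) + 6) = -5 + ((y + 6*P) + 6) = -5 + (6 + y + 6*P) = 1 + y + 6*P)
H = -152 (H = (1 + 5*5 + 6*(7 - 5))*(-4) = (1 + 25 + 6*2)*(-4) = (1 + 25 + 12)*(-4) = 38*(-4) = -152)
5*(S(-3) + H) = 5*(-3 - 152) = 5*(-155) = -775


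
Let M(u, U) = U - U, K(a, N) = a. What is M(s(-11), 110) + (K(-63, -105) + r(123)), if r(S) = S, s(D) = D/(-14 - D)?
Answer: 60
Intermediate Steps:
M(u, U) = 0
M(s(-11), 110) + (K(-63, -105) + r(123)) = 0 + (-63 + 123) = 0 + 60 = 60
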